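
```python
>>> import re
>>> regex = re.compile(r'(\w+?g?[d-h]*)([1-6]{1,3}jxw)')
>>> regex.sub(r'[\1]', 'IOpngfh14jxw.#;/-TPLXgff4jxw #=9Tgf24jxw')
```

'[IOpngfh].#;/-[TPLXgff] #=[9Tgf]'

Lazy quantifiers expand one character at a time until the remainder of the pattern can match.
Each match is replaced using the text its own group 1 captured.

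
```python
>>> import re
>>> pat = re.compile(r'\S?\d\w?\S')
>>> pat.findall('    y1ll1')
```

['y1ll']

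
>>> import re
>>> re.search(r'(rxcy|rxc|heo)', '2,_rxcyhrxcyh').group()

'rxcy'

Alternation tries branches left to right and keeps the first one that lets the overall match succeed at that position.
The match spans [3:7] → 'rxcy'.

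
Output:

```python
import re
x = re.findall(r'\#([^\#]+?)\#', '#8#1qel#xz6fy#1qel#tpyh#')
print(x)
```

['8', 'xz6fy', 'tpyh']

Matches: at [0:3] match '#8#', group 1 = '8'; at [7:14] match '#xz6fy#', group 1 = 'xz6fy'; at [18:24] match '#tpyh#', group 1 = 'tpyh'.
With a single group, `findall` returns only what that group captured — 3 items.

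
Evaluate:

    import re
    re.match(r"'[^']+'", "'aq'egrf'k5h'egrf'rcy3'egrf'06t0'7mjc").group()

With `match`, the pattern is implicitly anchored at the beginning.
The match spans [0:4] → "'aq'".

"'aq'"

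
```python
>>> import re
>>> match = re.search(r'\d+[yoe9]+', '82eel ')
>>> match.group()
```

'82ee'

This matches one or more of a digit; then one or more of one of [yoe9].
`re.search` tries every starting position until one works.
The match spans [0:4] → '82ee'.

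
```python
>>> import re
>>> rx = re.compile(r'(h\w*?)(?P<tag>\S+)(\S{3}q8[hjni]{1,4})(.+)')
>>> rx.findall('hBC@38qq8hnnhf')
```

[('h', 'BC@', '38qq8hnnh', 'f')]

Pattern: a literal 'h', then zero or more of a word character (lazy) (captured); then one or more of a non-whitespace character (captured as 'tag'); then exactly 3 of a non-whitespace character, then the literal 'q8', then 1 to 4 of one of [hjni] (captured); then one or more of any character (captured).
Lazy quantifiers expand one character at a time until the remainder of the pattern can match.
Walking the string: at [0:14] match 'hBC@38qq8hnnhf', groups = ('h', 'BC@', '38qq8hnnh', 'f').
4 groups means the one result is a tuple of 4 captured strings — 1 here.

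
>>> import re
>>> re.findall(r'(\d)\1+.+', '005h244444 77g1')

['0']

`\1` is not a pattern — it's the concrete string captured by group 1, re-applied verbatim.
With a single group, `findall` returns only what that group captured — 1 item.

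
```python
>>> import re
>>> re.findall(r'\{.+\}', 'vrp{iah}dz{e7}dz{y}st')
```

['{iah}dz{e7}dz{y}']

Matches: at [3:19] → '{iah}dz{e7}dz{y}'.
With no groups in the pattern, `findall` gives back each whole match — 1 here.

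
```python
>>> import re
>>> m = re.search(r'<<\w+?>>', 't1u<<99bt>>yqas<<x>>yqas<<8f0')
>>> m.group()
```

'<<99bt>>'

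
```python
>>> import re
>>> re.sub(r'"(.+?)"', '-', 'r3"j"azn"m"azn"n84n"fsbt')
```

'r3-azn-azn-fsbt'

Every occurrence is swapped for '-'.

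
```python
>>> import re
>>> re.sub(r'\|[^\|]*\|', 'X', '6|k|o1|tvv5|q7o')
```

'6Xo1Xq7o'

Each match is replaced by 'X'.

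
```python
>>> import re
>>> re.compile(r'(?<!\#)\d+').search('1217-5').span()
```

(0, 4)

Because the assertion is negative and zero-width, positions next to the forbidden text are skipped.
The match spans [0:4] → '1217'.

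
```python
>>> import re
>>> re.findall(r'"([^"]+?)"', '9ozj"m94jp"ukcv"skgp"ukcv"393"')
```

['m94jp', 'skgp', '393']

With a single group, `findall` returns only what that group captured — 3 items.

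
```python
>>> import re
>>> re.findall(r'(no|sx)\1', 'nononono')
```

['no', 'no']

`\1` has to match the exact text group 1 already captured.
Matches: at [0:4] match 'nono', group 1 = 'no'; at [4:8] match 'nono', group 1 = 'no'.
With a single group, `findall` returns only what that group captured — 2 items.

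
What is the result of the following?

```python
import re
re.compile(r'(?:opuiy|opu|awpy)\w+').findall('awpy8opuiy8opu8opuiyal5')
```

['awpy8opuiy8opu8opuiyal5']

Walking the string: at [0:23] → 'awpy8opuiy8opu8opuiyal5'.
No capturing groups, so `findall` returns the 1 full match string.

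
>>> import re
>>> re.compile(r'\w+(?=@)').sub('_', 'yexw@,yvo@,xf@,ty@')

'_@,_@,_@,_@'

Because the assertion is zero-width, the text it checks is not consumed and won't appear in the result.
Matches: at [0:4] → 'yexw'; at [6:9] → 'yvo'; at [11:13] → 'xf'; at [15:17] → 'ty'.
Every occurrence is swapped for '_'.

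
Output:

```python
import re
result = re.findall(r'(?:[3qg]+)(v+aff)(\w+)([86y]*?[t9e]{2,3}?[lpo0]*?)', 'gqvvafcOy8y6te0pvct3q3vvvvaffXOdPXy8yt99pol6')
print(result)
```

[('vvvvaff', 'XOdPXy8yt', '99')]

This matches one or more of one of [3qg] (non-capturing group); then one or more of a literal 'v', then the literal 'aff' (captured); then one or more of a word character (captured); then zero or more of one of [86y] (lazy), then 2 to 3 of one of [t9e] (lazy), then zero or more of one of [lpo0] (lazy) (captured).
Walking the string: at [19:40] match '3q3vvvvaffXOdPXy8yt99', groups = ('vvvvaff', 'XOdPXy8yt', '99').
`findall` packs the 3 group values into a tuple for every match.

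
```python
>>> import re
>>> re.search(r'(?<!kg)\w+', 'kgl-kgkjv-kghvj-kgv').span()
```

(0, 3)

A negative assertion filters positions out without eating any characters.
`re.search` tries every starting position until one works.
The match spans [0:3] → 'kgl'.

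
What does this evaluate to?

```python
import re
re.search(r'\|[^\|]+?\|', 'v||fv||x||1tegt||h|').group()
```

'|fv|'

`re.search` tries every starting position until one works.
The match spans [2:6] → '|fv|'.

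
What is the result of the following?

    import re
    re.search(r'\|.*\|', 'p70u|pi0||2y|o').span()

(4, 13)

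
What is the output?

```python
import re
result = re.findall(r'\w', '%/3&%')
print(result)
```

['3']

Pattern: a word character.
Walking the string: at [2:3] → '3'.
With no groups in the pattern, `findall` gives back each whole match — 1 here.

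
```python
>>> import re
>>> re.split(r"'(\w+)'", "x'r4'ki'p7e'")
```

Matches to split on: at [1:5] → "'r4'"; at [7:12] → "'p7e'".
The group in the pattern means `split` returns the separators' captures alongside the pieces.

['x', 'r4', 'ki', 'p7e', '']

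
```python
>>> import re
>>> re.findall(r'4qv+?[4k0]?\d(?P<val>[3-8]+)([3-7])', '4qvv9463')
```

With 2 capturing groups, `findall` returns a 2-tuple per match.

[('46', '3')]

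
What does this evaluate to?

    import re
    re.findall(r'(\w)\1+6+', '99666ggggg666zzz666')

['9', 'g', 'z']

`\1` has to match the exact text group 1 already captured.
Matches: at [0:5] match '99666', group 1 = '9'; at [5:13] match 'ggggg666', group 1 = 'g'; at [13:19] match 'zzz666', group 1 = 'z'.
With a single group, `findall` returns only what that group captured — 3 items.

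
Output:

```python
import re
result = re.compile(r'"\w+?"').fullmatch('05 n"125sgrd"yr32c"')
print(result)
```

None

`fullmatch` succeeds only if the pattern covers the string from start to end.
Here there's no way to consume every character, so the call returns None.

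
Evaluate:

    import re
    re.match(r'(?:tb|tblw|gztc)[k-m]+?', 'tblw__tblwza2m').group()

'tbl'

With `match`, the pattern is implicitly anchored at the beginning.
The match spans [0:3] → 'tbl'.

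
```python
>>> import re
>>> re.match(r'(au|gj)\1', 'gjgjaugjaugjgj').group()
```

'gjgj'

A backreference is literal: `\1` must see the identical characters the first group matched.
`re.match` only tries the pattern at the start of the string.
The match spans [0:4] → 'gjgj'.
Captured: group 1 = 'gj'.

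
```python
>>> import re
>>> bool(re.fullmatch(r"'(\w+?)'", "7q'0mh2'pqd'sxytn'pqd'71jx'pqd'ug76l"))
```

False

For `fullmatch`, every character of the input must be accounted for by the pattern.
Here the pattern can't cover the whole string, so the call returns None, and `bool(None)` is False.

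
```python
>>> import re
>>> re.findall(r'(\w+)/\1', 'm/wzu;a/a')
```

`\1` has to match the exact text group 1 already captured.
Matches: at [6:9] match 'a/a', group 1 = 'a'.
With a single group, `findall` returns only what that group captured — 1 item.

['a']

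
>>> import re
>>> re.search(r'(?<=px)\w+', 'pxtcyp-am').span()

The positive lookaround only admits positions where the adjacent text matches; those characters stay outside the span.
The match spans [2:6] → 'tcyp'.

(2, 6)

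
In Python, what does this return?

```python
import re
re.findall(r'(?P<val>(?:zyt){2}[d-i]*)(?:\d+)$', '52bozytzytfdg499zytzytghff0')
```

['zytzytghff']

Pattern: the literal 'zyt' repeated 2 times, then zero or more of a character in [d-i] (captured as 'val'); then one or more of a digit (non-capturing group); then anchored at the end.
Walking the string: at [16:27] match 'zytzytghff0', group 1 = 'zytzytghff'.
Because there's exactly one group, `findall` drops the full match and keeps group 1 from the one hit.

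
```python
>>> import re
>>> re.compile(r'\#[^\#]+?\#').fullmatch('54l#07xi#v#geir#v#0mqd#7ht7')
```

None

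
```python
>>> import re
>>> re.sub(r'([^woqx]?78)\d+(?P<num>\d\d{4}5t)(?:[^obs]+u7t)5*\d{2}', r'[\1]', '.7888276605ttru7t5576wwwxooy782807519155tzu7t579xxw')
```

'[.78]wwwxoo[y78]xxw'

This matches optionally any character except [woqx], then the literal '78' (captured); then one or more of a digit; then a digit, then exactly 4 of a digit, then the literal '5t' (captured as 'num'); then one or more of any character except [obs], then the literal 'u7t' (non-capturing group); then zero or more of the literal '5', then exactly 2 of a digit.
Matches: at [0:21] → '.7888276605ttru7t5576'; at [27:48] → 'y782807519155tzu7t579'.
Each match is replaced using the text its own group 1 captured.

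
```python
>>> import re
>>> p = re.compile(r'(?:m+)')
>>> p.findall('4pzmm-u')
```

['mm']

`findall` yields the raw match text (1 of them) because the pattern has no groups.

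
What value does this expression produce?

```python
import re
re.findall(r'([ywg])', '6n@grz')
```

Pattern: one of [ywg] (captured).
Matches: at [3:4] match 'g', group 1 = 'g'.
With a single group, `findall` returns only what that group captured — 1 item.

['g']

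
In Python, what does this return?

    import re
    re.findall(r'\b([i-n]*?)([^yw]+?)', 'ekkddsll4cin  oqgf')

[('', 'e'), ('', ' '), ('', 'o')]

Lazy quantifiers expand one character at a time until the remainder of the pattern can match.
Multiple groups make `findall` return tuples — one 2-tuple for each match.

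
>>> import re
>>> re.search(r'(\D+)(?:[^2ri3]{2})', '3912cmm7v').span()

This matches one or more of a non-digit (captured); then exactly 2 of any character except [2ri3] (non-capturing group).
`re.search` tries every starting position until one works.
The match spans [4:9] → 'cmm7v'.
Captured: group 1 = 'cmm'.

(4, 9)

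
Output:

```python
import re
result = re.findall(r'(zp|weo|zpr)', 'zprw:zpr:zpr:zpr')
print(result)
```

['zp', 'zp', 'zp', 'zp']

Alternation tries branches left to right and keeps the first one that lets the overall match succeed at that position.
Matches: at [0:2] match 'zp', group 1 = 'zp'; at [5:7] match 'zp', group 1 = 'zp'; at [9:11] match 'zp', group 1 = 'zp'; at [13:15] match 'zp', group 1 = 'zp'.
One capturing group, so `findall` returns just the captured substring from each match — 4 in all.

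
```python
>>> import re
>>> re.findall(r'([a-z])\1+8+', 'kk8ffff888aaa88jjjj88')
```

The backreference `\1` re-matches whatever the first group consumed, character for character.
Scanning left to right: at [0:3] match 'kk8', group 1 = 'k'; at [3:10] match 'ffff888', group 1 = 'f'; at [10:15] match 'aaa88', group 1 = 'a'; at [15:21] match 'jjjj88', group 1 = 'j'.
Because there's exactly one group, `findall` drops the full match and keeps group 1 from each hit.

['k', 'f', 'a', 'j']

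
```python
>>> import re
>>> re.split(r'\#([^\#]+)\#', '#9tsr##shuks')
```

['', '9tsr', '#shuks']

Matches to split on: at [0:6] → '#9tsr#'.
With a capturing group present, the delimiter's captured portion is kept in the result list.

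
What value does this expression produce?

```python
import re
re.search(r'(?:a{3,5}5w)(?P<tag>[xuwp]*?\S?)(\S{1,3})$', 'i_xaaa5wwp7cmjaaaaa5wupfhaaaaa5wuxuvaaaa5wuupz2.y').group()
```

The pattern matches 3 to 5 of a literal 'a', then the literal '5w' (non-capturing group); then zero or more of one of [xuwp] (lazy), then optionally a non-whitespace character (captured as 'tag'); then 1 to 3 of a non-whitespace character (captured); then anchored at the end.
`re.search` tries every starting position until one works.
The match spans [36:49] → 'aaaa5wuupz2.y'.
Captured: group 1 = 'uupz', group 2 = '2.y'.

'aaaa5wuupz2.y'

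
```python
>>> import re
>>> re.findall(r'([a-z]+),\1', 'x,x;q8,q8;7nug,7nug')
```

The backreference `\1` re-matches whatever the first group consumed, character for character.
Scanning left to right: at [0:3] match 'x,x', group 1 = 'x'.
Because there's exactly one group, `findall` drops the full match and keeps group 1 from the one hit.

['x']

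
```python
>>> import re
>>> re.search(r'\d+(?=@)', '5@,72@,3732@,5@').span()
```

Because the assertion is zero-width, the text it checks is not consumed and won't appear in the result.
`search` walks the string left to right and returns the first match it finds.
The match spans [0:1] → '5'.

(0, 1)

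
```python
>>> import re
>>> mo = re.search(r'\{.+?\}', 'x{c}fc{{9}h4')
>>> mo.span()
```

(1, 4)

Lazy quantifiers expand one character at a time until the remainder of the pattern can match.
The match spans [1:4] → '{c}'.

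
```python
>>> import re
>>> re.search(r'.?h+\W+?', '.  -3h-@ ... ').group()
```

'3h-'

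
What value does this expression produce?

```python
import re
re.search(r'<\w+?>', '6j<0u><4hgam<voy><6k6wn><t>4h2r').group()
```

'<0u>'

The match spans [2:6] → '<0u>'.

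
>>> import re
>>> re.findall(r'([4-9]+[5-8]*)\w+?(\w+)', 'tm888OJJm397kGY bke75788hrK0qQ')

[('888', 'JJm397kGY'), ('75788', 'rK0qQ')]

This matches one or more of a character in [4-9], then zero or more of a character in [5-8] (captured); then one or more of a word character (lazy); then one or more of a word character (captured).
A non-greedy quantifier consumes as few characters as it can — just enough that the remainder of the pattern still matches from where it stops; whatever follows it matches normally.
Walking the string: at [2:15] match '888OJJm397kGY', groups = ('888', 'JJm397kGY'); at [19:30] match '75788hrK0qQ', groups = ('75788', 'rK0qQ').
`findall` packs the 2 group values into a tuple for every match.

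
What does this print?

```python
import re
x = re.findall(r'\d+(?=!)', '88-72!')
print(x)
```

The `(?=…)`/`(?<=…)` assertion just peeks at neighbouring text; it doesn't advance the match position.
Walking the string: at [3:5] → '72'.
`findall` yields the raw match text (1 of them) because the pattern has no groups.

['72']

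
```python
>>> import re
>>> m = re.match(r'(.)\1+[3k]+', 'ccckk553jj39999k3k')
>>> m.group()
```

'ccckk'

`\1` is not a pattern — it's the concrete string captured by group 1, re-applied verbatim.
`re.match` only tries the pattern at the start of the string.
The match spans [0:5] → 'ccckk'.
Captured: group 1 = 'c'.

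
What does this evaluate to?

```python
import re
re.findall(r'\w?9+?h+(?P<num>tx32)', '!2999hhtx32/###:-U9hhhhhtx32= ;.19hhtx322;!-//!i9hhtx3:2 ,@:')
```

`findall` collects group 1 from each match (3 total).

['tx32', 'tx32', 'tx32']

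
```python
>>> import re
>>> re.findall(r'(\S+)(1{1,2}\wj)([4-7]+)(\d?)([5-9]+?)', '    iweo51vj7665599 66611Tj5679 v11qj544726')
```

This matches one or more of a non-whitespace character (captured); then 1 to 2 of a literal '1', then a word character, then the literal 'j' (captured); then one or more of a character in [4-7] (captured); then optionally a digit (captured); then one or more of a character in [5-9] (lazy) (captured).
`findall` packs the 5 group values into a tuple for every match.

[('iweo5', '1vj', '76655', '9', '9'), ('6661', '1Tj', '567', '', '9'), ('v1', '1qj', '5447', '2', '6')]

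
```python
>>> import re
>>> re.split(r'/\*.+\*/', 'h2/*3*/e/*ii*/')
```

Matches to split on: at [2:14] → '/*3*/e/*ii*/'.
The string is cut at each match, leaving 2 pieces.

['h2', '']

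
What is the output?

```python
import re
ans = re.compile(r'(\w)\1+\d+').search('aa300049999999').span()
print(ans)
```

(0, 14)

After group 1 captures some text, `\1` only succeeds where that same text appears again.
Unlike `match`, `search` isn't anchored — it looks for the pattern anywhere in the string.
The match spans [0:14] → 'aa300049999999'.
Captured: group 1 = 'a'.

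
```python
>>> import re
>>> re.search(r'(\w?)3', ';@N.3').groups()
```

The match spans [4:5] → '3'.
Captured: group 1 = ''.

('',)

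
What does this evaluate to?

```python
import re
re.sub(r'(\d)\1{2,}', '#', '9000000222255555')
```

A backreference is literal: `\1` must see the identical characters the first group matched.
`sub` substitutes '#' at each match site.

'9###'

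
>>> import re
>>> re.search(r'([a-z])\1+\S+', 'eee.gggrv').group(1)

'e'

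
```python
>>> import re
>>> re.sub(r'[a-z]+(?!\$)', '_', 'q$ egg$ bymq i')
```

'q$ _g$ _ _'

A negative assertion filters positions out without eating any characters.
Matches: at [3:5] → 'eg'; at [8:12] → 'bymq'; at [13:14] → 'i'.
Every occurrence is swapped for '_'.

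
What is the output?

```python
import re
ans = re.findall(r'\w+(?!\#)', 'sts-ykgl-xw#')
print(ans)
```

['sts', 'ykgl', 'x']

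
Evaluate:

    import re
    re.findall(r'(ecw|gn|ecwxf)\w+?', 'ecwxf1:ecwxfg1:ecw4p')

['ecw', 'ecw', 'ecw']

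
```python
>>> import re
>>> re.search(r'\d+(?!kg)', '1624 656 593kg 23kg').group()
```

`(?!…)`/`(?<!…)` only lets a position through if the neighbouring text does NOT match; no characters are consumed.
The match spans [0:4] → '1624'.

'1624'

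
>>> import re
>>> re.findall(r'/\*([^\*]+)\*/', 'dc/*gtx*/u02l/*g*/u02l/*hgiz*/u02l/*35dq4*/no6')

['gtx', 'g', 'hgiz', '35dq4']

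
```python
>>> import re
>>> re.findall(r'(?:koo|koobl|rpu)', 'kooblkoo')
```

Branches in `(...|...)` are attempted left-to-right; the first branch that allows the whole pattern to succeed is taken.
No capturing groups, so `findall` returns the 2 full match strings.

['koo', 'koo']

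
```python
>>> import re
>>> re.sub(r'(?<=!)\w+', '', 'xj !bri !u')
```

Because the assertion is zero-width, the text it checks is not consumed and won't appear in the result.
Matches: at [4:7] → 'bri'; at [9:10] → 'u'.
`sub` substitutes '' at each match site.

'xj ! !'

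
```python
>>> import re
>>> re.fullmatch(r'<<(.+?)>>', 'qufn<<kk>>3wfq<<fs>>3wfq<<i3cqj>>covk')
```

None

`re.fullmatch` is like wrapping the pattern in `^…$` (in single-line mode).
Here the string isn't matched end-to-end, so the call returns None.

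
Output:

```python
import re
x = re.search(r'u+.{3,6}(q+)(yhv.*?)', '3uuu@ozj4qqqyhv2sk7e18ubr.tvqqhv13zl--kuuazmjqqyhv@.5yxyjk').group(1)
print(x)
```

qq

This matches one or more of the literal 'u', then 3 to 6 of any character; then one or more of a literal 'q' (captured); then the literal 'yhv', then zero or more of any character (lazy) (captured).
A `+?`/`*?`/`{m,n}?` starts at its minimum and grows only as far as needed for what follows to match.
`search` walks the string left to right and returns the first match it finds.
The match spans [1:15] → 'uuu@ozj4qqqyhv'.
Captured: group 1 = 'qq', group 2 = 'yhv'.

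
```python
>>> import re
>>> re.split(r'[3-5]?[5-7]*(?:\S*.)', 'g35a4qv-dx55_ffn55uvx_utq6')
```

Pattern: optionally a character in [3-5], then zero or more of a character in [5-7]; then zero or more of a non-whitespace character, then any character (non-capturing group).
Matches to split on: at [0:26] → 'g35a4qv-dx55_ffn55uvx_utq6'.
`split` removes every match and returns the 2 fragments in between.

['', '']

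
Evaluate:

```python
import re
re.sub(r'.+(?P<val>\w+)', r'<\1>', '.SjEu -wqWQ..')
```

This matches one or more of any character; then one or more of a word character (captured as 'val').
Matches: at [0:11] → '.SjEu -wqWQ'.
`\1` in the replacement pulls in group 1's text for each match.

'<Q>..'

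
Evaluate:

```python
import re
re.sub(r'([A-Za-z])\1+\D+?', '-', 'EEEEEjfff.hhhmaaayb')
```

'----b'

`\1` has to match the exact text group 1 already captured.
Matches: at [0:6] → 'EEEEEj'; at [6:10] → 'fff.'; at [10:14] → 'hhhm'; at [14:18] → 'aaay'.
`sub` substitutes '-' at each match site.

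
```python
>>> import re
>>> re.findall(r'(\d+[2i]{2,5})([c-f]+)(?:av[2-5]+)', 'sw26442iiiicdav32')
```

[('26442iiii', 'cd')]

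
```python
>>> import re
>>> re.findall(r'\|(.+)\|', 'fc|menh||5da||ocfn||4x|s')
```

['menh||5da||ocfn||4x']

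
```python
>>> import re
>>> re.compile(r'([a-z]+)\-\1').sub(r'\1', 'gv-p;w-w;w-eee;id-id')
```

'gv-p;w;w-eee;id'

`\1` has to match the exact text group 1 already captured.
Matches: at [5:8] → 'w-w'; at [15:20] → 'id-id'.
The replacement refers to a captured group, so each match is rewritten using its own captured text.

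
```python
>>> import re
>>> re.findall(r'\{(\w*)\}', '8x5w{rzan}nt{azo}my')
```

['rzan', 'azo']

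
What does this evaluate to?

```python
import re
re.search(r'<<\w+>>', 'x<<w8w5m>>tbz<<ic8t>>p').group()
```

`re.search` scans for the first position where the pattern succeeds.
The match spans [1:10] → '<<w8w5m>>'.

'<<w8w5m>>'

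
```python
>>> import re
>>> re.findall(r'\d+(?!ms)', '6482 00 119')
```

['6482', '00', '119']

A negative assertion filters positions out without eating any characters.
Matches: at [0:4] → '6482'; at [5:7] → '00'; at [8:11] → '119'.
With no groups in the pattern, `findall` gives back each whole match — 3 here.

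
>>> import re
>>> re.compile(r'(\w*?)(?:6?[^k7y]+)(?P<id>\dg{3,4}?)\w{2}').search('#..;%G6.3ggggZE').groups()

('', '3ggg')

The match spans [0:14] → '#..;%G6.3ggggZ'.
Captured: group 1 = '', group 2 = '3ggg'.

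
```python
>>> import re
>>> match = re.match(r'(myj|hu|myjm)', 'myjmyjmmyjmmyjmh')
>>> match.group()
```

Alternation tries branches left to right and keeps the first one that lets the overall match succeed at that position.
`re.match` only tries the pattern at the start of the string.
The match spans [0:3] → 'myj'.
Captured: group 1 = 'myj'.

'myj'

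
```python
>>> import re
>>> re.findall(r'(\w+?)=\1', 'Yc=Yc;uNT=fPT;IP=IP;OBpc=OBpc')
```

A backreference is literal: `\1` must see the identical characters the first group matched.
Scanning left to right: at [0:5] match 'Yc=Yc', group 1 = 'Yc'; at [14:19] match 'IP=IP', group 1 = 'IP'; at [20:29] match 'OBpc=OBpc', group 1 = 'OBpc'.
`findall` collects group 1 from each match (3 total).

['Yc', 'IP', 'OBpc']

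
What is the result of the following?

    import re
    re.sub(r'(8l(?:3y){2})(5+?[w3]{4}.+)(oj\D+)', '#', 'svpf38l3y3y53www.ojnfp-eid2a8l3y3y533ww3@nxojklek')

'svpf3#'

This matches the literal '8l', then the literal '3y' repeated 2 times (captured); then one or more of a literal '5' (lazy), then exactly 4 of one of [w3], then one or more of any character (captured); then the literal 'oj', then one or more of a non-digit (captured).
Matches: at [5:49] → '8l3y3y53www.ojnfp-eid2a8l3y3y533ww3@nxojklek'.
Every occurrence is swapped for '#'.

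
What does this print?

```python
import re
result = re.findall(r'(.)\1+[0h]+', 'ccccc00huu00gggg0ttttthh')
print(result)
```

['c', 'u', 'g', 't']

After group 1 captures some text, `\1` only succeeds where that same text appears again.
One capturing group, so `findall` returns just the captured substring from each match — 4 in all.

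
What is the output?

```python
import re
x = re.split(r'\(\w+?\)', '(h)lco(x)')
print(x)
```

['', 'lco', '']

Matches to split on: at [0:3] → '(h)'; at [6:9] → '(x)'.
`split` removes every match and returns the 3 fragments in between.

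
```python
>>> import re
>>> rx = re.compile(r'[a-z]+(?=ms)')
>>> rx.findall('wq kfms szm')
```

['kf']

Because the assertion is zero-width, the text it checks is not consumed and won't appear in the result.
No capturing groups, so `findall` returns the 1 full match string.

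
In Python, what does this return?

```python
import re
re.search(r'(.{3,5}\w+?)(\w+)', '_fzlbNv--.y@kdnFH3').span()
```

(0, 7)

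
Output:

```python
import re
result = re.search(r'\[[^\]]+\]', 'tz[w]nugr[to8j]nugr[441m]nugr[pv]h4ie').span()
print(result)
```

(2, 5)

`re.search` scans for the first position where the pattern succeeds.
The match spans [2:5] → '[w]'.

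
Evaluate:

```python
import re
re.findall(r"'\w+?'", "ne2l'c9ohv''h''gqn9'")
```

["'c9ohv'", "'h'", "'gqn9'"]

`findall` yields the raw match text (3 of them) because the pattern has no groups.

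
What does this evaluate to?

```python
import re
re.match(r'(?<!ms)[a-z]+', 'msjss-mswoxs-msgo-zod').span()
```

(0, 5)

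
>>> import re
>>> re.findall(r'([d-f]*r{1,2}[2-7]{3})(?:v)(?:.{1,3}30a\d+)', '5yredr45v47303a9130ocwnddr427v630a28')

The pattern matches zero or more of a character in [d-f], then 1 to 2 of a literal 'r', then exactly 3 of a character in [2-7] (captured); then a literal 'v' (non-capturing group); then 1 to 3 of any character, then the literal '30a', then one or more of a digit (non-capturing group).
Matches: at [23:36] match 'ddr427v630a28', group 1 = 'ddr427'.
With a single group, `findall` returns only what that group captured — 1 item.

['ddr427']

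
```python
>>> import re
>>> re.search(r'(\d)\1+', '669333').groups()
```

('6',)

The match spans [0:2] → '66'.
Captured: group 1 = '6'.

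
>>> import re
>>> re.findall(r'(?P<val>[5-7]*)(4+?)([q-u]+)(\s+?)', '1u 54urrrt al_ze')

With 4 capturing groups, `findall` returns a 4-tuple per match.

[('5', '4', 'urrrt', ' ')]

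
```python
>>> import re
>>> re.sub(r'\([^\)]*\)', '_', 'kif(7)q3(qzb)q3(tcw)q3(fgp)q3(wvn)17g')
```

'kif_q3_q3_q3_q3_17g'

`sub` substitutes '_' at each match site.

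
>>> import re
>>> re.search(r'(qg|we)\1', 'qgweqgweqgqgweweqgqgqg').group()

'qgqg'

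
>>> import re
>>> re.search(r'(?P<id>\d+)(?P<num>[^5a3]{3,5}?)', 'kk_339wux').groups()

The pattern matches one or more of a digit (captured as 'id'); then 3 to 5 of any character except [5a3] (lazy) (captured as 'num').
`re.search` scans for the first position where the pattern succeeds.
The match spans [3:9] → '339wux'.
Captured: group 1 = '339', group 2 = 'wux'.

('339', 'wux')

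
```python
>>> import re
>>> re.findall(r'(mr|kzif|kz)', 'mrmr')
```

['mr', 'mr']

Because there's exactly one group, `findall` drops the full match and keeps group 1 from each hit.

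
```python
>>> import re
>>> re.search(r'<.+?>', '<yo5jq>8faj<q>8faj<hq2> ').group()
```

'<yo5jq>'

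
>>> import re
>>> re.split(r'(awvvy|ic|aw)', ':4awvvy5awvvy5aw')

[':4', 'awvvy', '5', 'awvvy', '5', 'aw', '']

Branches in `(...|...)` are attempted left-to-right; the first branch that allows the whole pattern to succeed is taken.
Matches to split on: at [2:7] → 'awvvy'; at [8:13] → 'awvvy'; at [14:16] → 'aw'.
Because the pattern has a capturing group, `split` also inserts each captured text between the pieces.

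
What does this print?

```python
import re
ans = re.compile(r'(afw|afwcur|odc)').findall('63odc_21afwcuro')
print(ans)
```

Branches in `(...|...)` are attempted left-to-right; the first branch that allows the whole pattern to succeed is taken.
Walking the string: at [2:5] match 'odc', group 1 = 'odc'; at [8:11] match 'afw', group 1 = 'afw'.
`findall` collects group 1 from each match (2 total).

['odc', 'afw']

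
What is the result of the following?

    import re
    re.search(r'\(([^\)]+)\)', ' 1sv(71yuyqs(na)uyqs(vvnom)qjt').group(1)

'71yuyqs(na'

`search` walks the string left to right and returns the first match it finds.
The match spans [4:16] → '(71yuyqs(na)'.
Captured: group 1 = '71yuyqs(na'.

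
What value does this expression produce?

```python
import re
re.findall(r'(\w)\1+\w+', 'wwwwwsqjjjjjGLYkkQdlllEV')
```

['w']

`\1` has to match the exact text group 1 already captured.
Matches: at [0:24] match 'wwwwwsqjjjjjGLYkkQdlllEV', group 1 = 'w'.
Because there's exactly one group, `findall` drops the full match and keeps group 1 from the one hit.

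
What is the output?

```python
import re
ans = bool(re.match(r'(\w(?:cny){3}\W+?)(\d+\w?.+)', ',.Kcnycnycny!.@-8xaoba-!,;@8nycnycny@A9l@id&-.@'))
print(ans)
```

False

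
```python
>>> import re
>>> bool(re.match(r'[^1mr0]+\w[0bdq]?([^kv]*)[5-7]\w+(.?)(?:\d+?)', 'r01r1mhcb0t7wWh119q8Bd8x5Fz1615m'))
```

False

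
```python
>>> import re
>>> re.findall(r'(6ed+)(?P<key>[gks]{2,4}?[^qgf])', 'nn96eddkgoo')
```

The pattern matches the literal '6e', then one or more of the literal 'd' (captured); then 2 to 4 of one of [gks] (lazy), then any character except [qgf] (captured as 'key').
Scanning left to right: at [3:10] match '6eddkgo', groups = ('6edd', 'kgo').
`findall` packs the 2 group values into a tuple for every match.

[('6edd', 'kgo')]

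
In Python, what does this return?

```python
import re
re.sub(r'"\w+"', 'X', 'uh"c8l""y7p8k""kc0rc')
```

`sub` substitutes 'X' at each match site.

'uhXX"kc0rc'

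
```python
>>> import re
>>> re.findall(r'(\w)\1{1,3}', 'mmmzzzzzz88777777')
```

A backreference is literal: `\1` must see the identical characters the first group matched.
With a single group, `findall` returns only what that group captured — 6 items.

['m', 'z', 'z', '8', '7', '7']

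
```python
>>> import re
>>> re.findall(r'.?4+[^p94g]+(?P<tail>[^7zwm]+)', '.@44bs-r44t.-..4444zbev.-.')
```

['44t.-..4444']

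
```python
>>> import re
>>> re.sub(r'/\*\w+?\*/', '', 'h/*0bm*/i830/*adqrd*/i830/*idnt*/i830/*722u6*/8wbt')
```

'hi830i830i8308wbt'

Every occurrence is swapped for ''.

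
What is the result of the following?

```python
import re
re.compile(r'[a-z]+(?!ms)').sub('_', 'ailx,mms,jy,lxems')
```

'_,_,_,_'

A negative assertion filters positions out without eating any characters.
`sub` substitutes '_' at each match site.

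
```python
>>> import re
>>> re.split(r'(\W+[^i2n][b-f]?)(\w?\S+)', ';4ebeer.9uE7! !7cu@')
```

Pattern: one or more of a non-word character, then any character except [i2n], then optionally a character in [b-f] (captured); then optionally a word character, then one or more of a non-whitespace character (captured).
Matches to split on: at [0:13] → ';4ebeer.9uE7!'; at [13:19] → ' !7cu@'.
With a capturing group present, the delimiter's captured portion is kept in the result list.

['', ';4e', 'beer.9uE7!', '', ' !7c', 'u@', '']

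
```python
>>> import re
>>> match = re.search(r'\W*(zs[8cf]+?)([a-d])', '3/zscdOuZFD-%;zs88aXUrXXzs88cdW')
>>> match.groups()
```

This matches zero or more of a non-word character; then the literal 'zs', then one or more of one of [8cf] (lazy) (captured); then a character in [a-d] (captured).
Unlike `match`, `search` isn't anchored — it looks for the pattern anywhere in the string.
The match spans [1:6] → '/zscd'.
Captured: group 1 = 'zsc', group 2 = 'd'.

('zsc', 'd')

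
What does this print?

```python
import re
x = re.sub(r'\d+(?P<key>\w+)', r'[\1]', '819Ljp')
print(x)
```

[Ljp]

The pattern matches one or more of a digit; then one or more of a word character (captured as 'key').
The replacement refers to a captured group, so each match is rewritten using its own captured text.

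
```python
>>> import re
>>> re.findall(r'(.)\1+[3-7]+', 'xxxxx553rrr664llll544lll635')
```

['x', 'r', 'l', 'l']

After group 1 captures some text, `\1` only succeeds where that same text appears again.
Walking the string: at [0:8] match 'xxxxx553', group 1 = 'x'; at [8:14] match 'rrr664', group 1 = 'r'; at [14:21] match 'llll544', group 1 = 'l'; at [21:27] match 'lll635', group 1 = 'l'.
`findall` collects group 1 from each match (4 total).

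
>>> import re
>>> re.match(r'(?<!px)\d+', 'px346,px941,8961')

None

Because the assertion is negative and zero-width, positions next to the forbidden text are skipped.
`re.match` won't scan ahead — the pattern has to work from the very first character.
Here position 0 doesn't satisfy it, so the call returns None.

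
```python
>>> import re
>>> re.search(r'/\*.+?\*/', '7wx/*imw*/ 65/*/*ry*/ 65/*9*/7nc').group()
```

'/*imw*/'

With the lazy modifier that quantifier settles for the fewest repetitions that let the rest of the pattern succeed (the atoms after it are unaffected and can still be greedy).
Unlike `match`, `search` isn't anchored — it looks for the pattern anywhere in the string.
The match spans [3:10] → '/*imw*/'.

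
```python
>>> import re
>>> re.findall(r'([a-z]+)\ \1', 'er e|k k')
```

The backreference `\1` re-matches whatever the first group consumed, character for character.
With a single group, `findall` returns only what that group captured — 1 item.

['k']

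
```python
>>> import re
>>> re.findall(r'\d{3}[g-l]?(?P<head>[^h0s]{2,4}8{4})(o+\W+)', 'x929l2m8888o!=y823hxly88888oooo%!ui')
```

[('2m8888', 'o!='), ('xly88888', 'oooo%!')]

This matches exactly 3 of a digit, then optionally a character in [g-l]; then 2 to 4 of any character except [h0s], then exactly 4 of a literal '8' (captured as 'head'); then one or more of a literal 'o', then one or more of a non-word character (captured).
Matches: at [1:14] match '929l2m8888o!=', groups = ('2m8888', 'o!='); at [15:33] match '823hxly88888oooo%!', groups = ('xly88888', 'oooo%!').
With 2 capturing groups, `findall` returns a 2-tuple per match.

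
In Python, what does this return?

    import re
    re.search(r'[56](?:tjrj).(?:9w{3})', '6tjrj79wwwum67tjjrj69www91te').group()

'6tjrj79www'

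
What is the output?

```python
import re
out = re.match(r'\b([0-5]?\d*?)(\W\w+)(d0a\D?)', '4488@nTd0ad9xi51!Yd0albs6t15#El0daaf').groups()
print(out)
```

('4488', '@nT', 'd0ad')

The match spans [0:11] → '4488@nTd0ad'.
Captured: group 1 = '4488', group 2 = '@nT', group 3 = 'd0ad'.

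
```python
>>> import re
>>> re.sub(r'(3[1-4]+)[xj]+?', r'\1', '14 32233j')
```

The pattern matches the literal '3', then one or more of a character in [1-4] (captured); then one or more of one of [xj] (lazy).
Each match is replaced using the text its own group 1 captured.

'14 32233'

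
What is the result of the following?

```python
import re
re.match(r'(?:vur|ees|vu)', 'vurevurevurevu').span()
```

(0, 3)

Alternation isn't longest-match — the leftmost alternative that fits at this position is chosen.
`re.match` only tries the pattern at the start of the string.
The match spans [0:3] → 'vur'.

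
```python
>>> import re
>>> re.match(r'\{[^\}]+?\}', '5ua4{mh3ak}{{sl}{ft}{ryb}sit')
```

`re.match` only tries the pattern at the start of the string.
Here position 0 doesn't satisfy it, so the call returns None.

None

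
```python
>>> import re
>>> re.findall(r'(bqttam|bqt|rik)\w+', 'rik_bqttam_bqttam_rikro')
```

Matches: at [0:23] match 'rik_bqttam_bqttam_rikro', group 1 = 'rik'.
`findall` collects group 1 from the one match (1 total).

['rik']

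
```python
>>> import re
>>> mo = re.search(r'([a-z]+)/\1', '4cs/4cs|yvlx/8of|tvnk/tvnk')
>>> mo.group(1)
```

'tvnk'

`\1` has to match the exact text group 1 already captured.
`search` walks the string left to right and returns the first match it finds.
The match spans [17:26] → 'tvnk/tvnk'.
Captured: group 1 = 'tvnk'.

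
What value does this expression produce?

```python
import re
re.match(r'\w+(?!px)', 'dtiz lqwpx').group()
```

'dtiz'

`re.match` won't scan ahead — the pattern has to work from the very first character.
The match spans [0:4] → 'dtiz'.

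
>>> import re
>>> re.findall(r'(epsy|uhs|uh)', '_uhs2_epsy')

Branches in `(...|...)` are attempted left-to-right; the first branch that allows the whole pattern to succeed is taken.
Scanning left to right: at [1:4] match 'uhs', group 1 = 'uhs'; at [6:10] match 'epsy', group 1 = 'epsy'.
With a single group, `findall` returns only what that group captured — 2 items.

['uhs', 'epsy']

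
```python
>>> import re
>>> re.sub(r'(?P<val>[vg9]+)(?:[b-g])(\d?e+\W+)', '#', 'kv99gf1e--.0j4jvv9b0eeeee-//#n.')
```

'k#0j4j#n.'

This matches one or more of one of [vg9] (captured as 'val'); then a character in [b-g] (non-capturing group); then optionally a digit, then one or more of the literal 'e', then one or more of a non-word character (captured).
Matches: at [1:11] → 'v99gf1e--.'; at [15:29] → 'vv9b0eeeee-//#'.
Each match is replaced by '#'.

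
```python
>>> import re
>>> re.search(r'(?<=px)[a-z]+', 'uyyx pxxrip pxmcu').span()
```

(7, 11)

The lookaround is zero-width — it requires the adjacent text to match without consuming it, so the asserted text isn't part of the match.
`search` walks the string left to right and returns the first match it finds.
The match spans [7:11] → 'xrip'.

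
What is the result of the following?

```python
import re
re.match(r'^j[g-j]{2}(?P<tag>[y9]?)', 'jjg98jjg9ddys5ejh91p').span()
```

`re.match` only tries the pattern at the start of the string.
The match spans [0:4] → 'jjg9'.

(0, 4)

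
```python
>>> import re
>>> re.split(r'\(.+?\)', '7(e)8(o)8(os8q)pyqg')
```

With the lazy modifier that quantifier settles for the fewest repetitions that let the rest of the pattern succeed (the atoms after it are unaffected and can still be greedy).
Each match becomes a cut point; 4 segments remain.

['7', '8', '8', 'pyqg']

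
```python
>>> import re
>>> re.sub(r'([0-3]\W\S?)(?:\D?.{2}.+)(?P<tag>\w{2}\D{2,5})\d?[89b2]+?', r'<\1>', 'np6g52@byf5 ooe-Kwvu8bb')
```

Because the quantifier is non-greedy, it stops expanding at the earliest point where the rest of the pattern can succeed.
Each match is replaced using the text its own group 1 captured.

'np6g5<2@b>b'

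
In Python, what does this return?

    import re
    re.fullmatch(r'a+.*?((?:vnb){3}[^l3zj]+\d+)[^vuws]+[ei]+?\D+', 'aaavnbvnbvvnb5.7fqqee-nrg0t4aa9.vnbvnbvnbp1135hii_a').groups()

('vnbvnbvnbp1135',)

The match spans [0:51] → 'aaavnbvnbvvnb5.7fqqee-nrg0t4aa9.vnbvnbvnbp1135hii_a'.
Captured: group 1 = 'vnbvnbvnbp1135'.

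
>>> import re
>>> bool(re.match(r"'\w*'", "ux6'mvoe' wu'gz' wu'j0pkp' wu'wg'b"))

False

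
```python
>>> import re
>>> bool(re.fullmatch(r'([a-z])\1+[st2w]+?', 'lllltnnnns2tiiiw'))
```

`\1` has to match the exact text group 1 already captured.
`re.fullmatch` is like wrapping the pattern in `^…$` (in single-line mode).
Here there's no way to consume every character, so the call returns None, and `bool(None)` is False.

False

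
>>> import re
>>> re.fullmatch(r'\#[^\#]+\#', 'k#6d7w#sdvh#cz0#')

None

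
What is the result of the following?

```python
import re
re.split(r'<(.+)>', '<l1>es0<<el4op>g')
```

Because the pattern has a capturing group, `split` also inserts each captured text between the pieces.

['', 'l1>es0<<el4op', 'g']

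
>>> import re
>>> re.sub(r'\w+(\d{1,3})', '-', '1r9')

'-'

The pattern matches one or more of a word character; then 1 to 3 of a digit (captured).
Matches: at [0:3] → '1r9'.
Each match is replaced by '-'.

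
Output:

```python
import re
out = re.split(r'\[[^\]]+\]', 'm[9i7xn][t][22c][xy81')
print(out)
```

Splitting on the pattern gives 4 pieces.

['m', '', '', '[xy81']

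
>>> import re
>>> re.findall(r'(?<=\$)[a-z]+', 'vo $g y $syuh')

The positive lookaround only admits positions where the adjacent text matches; those characters stay outside the span.
`findall` yields the raw match text (2 of them) because the pattern has no groups.

['g', 'syuh']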